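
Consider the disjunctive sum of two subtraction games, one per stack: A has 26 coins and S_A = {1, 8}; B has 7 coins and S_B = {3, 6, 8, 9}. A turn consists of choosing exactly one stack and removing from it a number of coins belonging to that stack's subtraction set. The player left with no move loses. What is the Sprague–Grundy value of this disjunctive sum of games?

0

Stack A, S = {1, 8}:
n :  0  1  2  3  4  5  6  7  8  9 10 11 12 13 14 15 16 17 18 19 20 21 22 23 24 25 26
G :  0  1  0  1  0  1  0  1  2  0  1  0  1  0  1  0  1  2  0  1  0  1  0  1  0  1  2
G_A(26) = 2.
Stack B, S = {3, 6, 8, 9}:
G(0) = 0
G(1) = mex{} = 0
G(2) = mex{} = 0
G(3) = mex{0} = 1
G(4) = mex{0} = 1
G(5) = mex{0} = 1
G(6) = mex{1,0} = 2
G(7) = mex{1,0} = 2
G_B(7) = 2.
Combined Grundy value = 2 ⊕ 2 = 0.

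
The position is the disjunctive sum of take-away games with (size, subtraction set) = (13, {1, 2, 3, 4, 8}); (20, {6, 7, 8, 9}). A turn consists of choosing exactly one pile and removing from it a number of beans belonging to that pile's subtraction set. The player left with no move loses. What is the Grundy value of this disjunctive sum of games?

3

Pile A, S = {1, 2, 3, 4, 8}:
n :  0  1  2  3  4  5  6  7  8  9 10 11 12 13
G :  0  1  2  3  4  0  1  2  3  4  0  1  2  3
G_A(13) = 3.
Pile B, S = {6, 7, 8, 9}:
G(0) = 0
G(1) = mex{} = 0
G(2) = mex{} = 0
G(3) = mex{} = 0
G(4) = mex{} = 0
G(5) = mex{} = 0
G(6) = mex{0} = 1
G(7) = mex{0,0} = 1
G(8) = mex{0,0,0} = 1
G(9) = mex{0,0,0,0} = 1
G(10) = mex{0,0,0,0} = 1
G(11) = mex{0,0,0,0} = 1
G(12) = mex{1,0,0,0} = 2
G(13) = mex{1,1,0,0} = 2
G(14) = mex{1,1,1,0} = 2
G(15) = mex{1,1,1,1} = 0
G(16) = mex{1,1,1,1} = 0
G(17) = mex{1,1,1,1} = 0
G(18) = mex{2,1,1,1} = 0
G(19) = mex{2,2,1,1} = 0
G(20) = mex{2,2,2,1} = 0
G_B(20) = 0.
Combined Grundy value = 3 ⊕ 0 = 3.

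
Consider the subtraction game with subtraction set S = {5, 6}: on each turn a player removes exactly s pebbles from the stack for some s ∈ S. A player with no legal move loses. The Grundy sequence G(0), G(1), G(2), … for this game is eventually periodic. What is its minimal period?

G(0) = 0
G(1) = mex{} = 0
G(2) = mex{} = 0
G(3) = mex{} = 0
G(4) = mex{} = 0
G(5) = mex{0} = 1
G(6) = mex{0,0} = 1
G(7) = mex{0,0} = 1
G(8) = mex{0,0} = 1
G(9) = mex{0,0} = 1
G(10) = mex{1,0} = 2
G(11) = mex{1,1} = 0
G(12) = mex{1,1} = 0
G(13) = mex{1,1} = 0
G(14) = mex{1,1} = 0
G(15) = mex{2,1} = 0
G(16) = mex{0,2} = 1
G(17) = mex{0,0} = 1
G(18) = mex{0,0} = 1
G(19) = mex{0,0} = 1
G(20) = mex{0,0} = 1
G(21) = mex{1,0} = 2
G(22) = mex{1,1} = 0
G(23) = mex{1,1} = 0
G(n+11) = G(n) holds for n = 0,…,5 (a full window of length max(S) = 6), so the sequence is purely periodic with period 11.

11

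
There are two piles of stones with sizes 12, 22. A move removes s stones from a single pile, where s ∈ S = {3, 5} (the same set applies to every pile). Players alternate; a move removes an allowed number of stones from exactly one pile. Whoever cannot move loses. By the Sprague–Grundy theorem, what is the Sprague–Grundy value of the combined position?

3

All piles use S = {3, 5}:
n :  0  1  2  3  4  5  6  7  8  9 10 11 12 13 14 15 16 17 18 19 20 21 22
G :  0  0  0  1  1  1  2  2  0  0  0  1  1  1  2  2  0  0  0  1  1  1  2
Pile A: G(12) = 1.
Pile B: G(22) = 2.
Combined Grundy value = 1 ⊕ 2 = 3.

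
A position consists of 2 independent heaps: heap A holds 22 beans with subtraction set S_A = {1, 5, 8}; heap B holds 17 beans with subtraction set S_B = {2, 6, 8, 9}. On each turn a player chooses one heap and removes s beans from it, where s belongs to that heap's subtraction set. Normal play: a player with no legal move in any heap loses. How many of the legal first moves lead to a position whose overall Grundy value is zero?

2

Heap A, S = {1, 5, 8}:
n :  0  1  2  3  4  5  6  7  8  9 10 11 12 13 14 15 16 17 18 19 20 21 22
G :  0  1  0  1  0  1  0  1  2  3  2  3  2  0  1  0  1  0  1  0  1  2  3
G_A(22) = 3.
Heap B, S = {2, 6, 8, 9}:
G(0) = 0
G(1) = mex{} = 0
G(2) = mex{0} = 1
G(3) = mex{0} = 1
G(4) = mex{1} = 0
G(5) = mex{1} = 0
G(6) = mex{0,0} = 1
G(7) = mex{0,0} = 1
G(8) = mex{1,1,0} = 2
G(9) = mex{1,1,0,0} = 2
G(10) = mex{2,0,1,0} = 3
G(11) = mex{2,0,1,1} = 3
G(12) = mex{3,1,0,1} = 2
G(13) = mex{3,1,0,0} = 2
G(14) = mex{2,2,1,0} = 3
G(15) = mex{2,2,1,1} = 0
G(16) = mex{3,3,2,1} = 0
G(17) = mex{0,3,2,2} = 1
G_B(17) = 1.
Combined Grundy value = 3 ⊕ 1 = 2.
A winning move leaves total XOR = 0, i.e. changes one component's Grundy value g to g ⊕ X where X is the current total.
Heap A: need g' = 3⊕2 = 1. Options: 22−1→G=2, 22−5→G=0, 22−8→G=1. Hits: 1.
Heap B: need g' = 1⊕2 = 3. Options: 17−2→G=0, 17−6→G=3, 17−8→G=2, 17−9→G=2. Hits: 1.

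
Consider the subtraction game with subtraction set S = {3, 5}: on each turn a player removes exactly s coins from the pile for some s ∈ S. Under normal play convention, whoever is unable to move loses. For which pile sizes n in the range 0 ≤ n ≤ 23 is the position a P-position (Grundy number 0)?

0, 1, 2, 8, 9, 10, 16, 17, 18

G(0) = 0
G(1) = mex{} = 0
G(2) = mex{} = 0
G(3) = mex{0} = 1
G(4) = mex{0} = 1
G(5) = mex{0,0} = 1
G(6) = mex{1,0} = 2
G(7) = mex{1,0} = 2
G(8) = mex{1,1} = 0
G(9) = mex{2,1} = 0
G(10) = mex{2,1} = 0
G(11) = mex{0,2} = 1
G(12) = mex{0,2} = 1
G(13) = mex{0,0} = 1
G(14) = mex{1,0} = 2
G(15) = mex{1,0} = 2
G(16) = mex{1,1} = 0
G(17) = mex{2,1} = 0
G(18) = mex{2,1} = 0
G(19) = mex{0,2} = 1
G(20) = mex{0,2} = 1
G(21) = mex{0,0} = 1
G(22) = mex{1,0} = 2
G(23) = mex{1,0} = 2
P-positions are exactly the n with G(n) = 0.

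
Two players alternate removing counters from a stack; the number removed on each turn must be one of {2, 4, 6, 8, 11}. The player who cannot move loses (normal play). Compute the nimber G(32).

1

G(0) = 0
G(1) = mex{} = 0
G(2) = mex{0} = 1
G(3) = mex{0} = 1
G(4) = mex{1,0} = 2
G(5) = mex{1,0} = 2
G(6) = mex{2,1,0} = 3
G(7) = mex{2,1,0} = 3
G(8) = mex{3,2,1,0} = 4
G(9) = mex{3,2,1,0} = 4
G(10) = mex{4,3,2,1} = 0
G(11) = mex{4,3,2,1,0} = 5
G(12) = mex{0,4,3,2,0} = 1
G(13) = mex{5,4,3,2,1} = 0
G(14) = mex{1,0,4,3,1} = 2
G(15) = mex{0,5,4,3,2} = 1
G(16) = mex{2,1,0,4,2} = 3
G(17) = mex{1,0,5,4,3} = 2
G(18) = mex{3,2,1,0,3} = 4
G(19) = mex{2,1,0,5,4} = 3
G(20) = mex{4,3,2,1,4} = 0
G(21) = mex{3,2,1,0,0} = 4
G(22) = mex{0,4,3,2,5} = 1
G(23) = mex{4,3,2,1,1} = 0
G(24) = mex{1,0,4,3,0} = 2
G(25) = mex{0,4,3,2,2} = 1
G(26) = mex{2,1,0,4,1} = 3
G(27) = mex{1,0,4,3,3} = 2
G(28) = mex{3,2,1,0,2} = 4
G(29) = mex{2,1,0,4,4} = 3
G(30) = mex{4,3,2,1,3} = 0
G(31) = mex{3,2,1,0,0} = 4
G(32) = mex{0,4,3,2,4} = 1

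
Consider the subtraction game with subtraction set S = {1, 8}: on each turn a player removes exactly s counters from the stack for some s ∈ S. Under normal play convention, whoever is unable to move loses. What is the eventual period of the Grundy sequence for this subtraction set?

9

n :  0  1  2  3  4  5  6  7  8  9 10 11 12 13 14 15 16 17 18 19
G :  0  1  0  1  0  1  0  1  2  0  1  0  1  0  1  0  1  2  0  1
G(n+9) = G(n) holds for n = 0,…,7 (a full window of length max(S) = 8), so the sequence is purely periodic with period 9.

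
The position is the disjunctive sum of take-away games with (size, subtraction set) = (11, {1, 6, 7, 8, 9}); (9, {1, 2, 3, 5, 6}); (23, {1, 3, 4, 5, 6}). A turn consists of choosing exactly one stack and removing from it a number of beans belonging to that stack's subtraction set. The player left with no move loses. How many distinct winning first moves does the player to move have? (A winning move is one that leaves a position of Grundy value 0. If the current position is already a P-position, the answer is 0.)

Stack A, S = {1, 6, 7, 8, 9}:
n :  0  1  2  3  4  5  6  7  8  9 10 11
G :  0  1  0  1  0  1  2  3  2  3  2  3
G_A(11) = 3.
Stack B, S = {1, 2, 3, 5, 6}:
n : 0 1 2 3 4 5 6 7 8 9
G : 0 1 2 3 0 1 2 3 0 1
G_B(9) = 1.
Stack C, S = {1, 3, 4, 5, 6}:
n :  0  1  2  3  4  5  6  7  8  9 10 11 12 13 14 15 16 17 18 19 20 21 22 23
G :  0  1  0  1  2  3  2  3  4  0  1  0  1  2  3  2  3  4  0  1  0  1  2  3
G_C(23) = 3.
Combined Grundy value = 3 ⊕ 1 ⊕ 3 = 1.
A winning move leaves total XOR = 0, i.e. changes one component's Grundy value g to g ⊕ X where X is the current total.
Stack A: need g' = 3⊕1 = 2. Options: 11−1→G=2, 11−6→G=1, 11−7→G=0, 11−8→G=1, 11−9→G=0. Hits: 1.
Stack B: need g' = 1⊕1 = 0. Options: 9−1→G=0, 9−2→G=3, 9−3→G=2, 9−5→G=0, 9−6→G=3. Hits: 2.
Stack C: need g' = 3⊕1 = 2. Options: 23−1→G=2, 23−3→G=0, 23−4→G=1, 23−5→G=0, 23−6→G=4. Hits: 1.

4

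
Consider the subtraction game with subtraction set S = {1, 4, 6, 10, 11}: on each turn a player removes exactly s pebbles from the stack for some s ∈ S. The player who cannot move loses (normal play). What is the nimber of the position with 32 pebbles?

2

n :  0  1  2  3  4  5  6  7  8  9 10 11 12 13 14 15 16 17 18 19 20 21 22 23 24 25 26 27 28 29 30 31 32
G :  0  1  0  1  2  0  1  0  1  2  3  2  3  4  0  1  2  3  2  0  1  0  1  2  3  2  0  1  0  1  2  3  2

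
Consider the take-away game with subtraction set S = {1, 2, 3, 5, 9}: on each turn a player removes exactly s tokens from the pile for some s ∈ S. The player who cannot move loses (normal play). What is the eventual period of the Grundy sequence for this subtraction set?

G(0) = 0
G(1) = mex{0} = 1
G(2) = mex{1,0} = 2
G(3) = mex{2,1,0} = 3
G(4) = mex{3,2,1} = 0
G(5) = mex{0,3,2,0} = 1
G(6) = mex{1,0,3,1} = 2
G(7) = mex{2,1,0,2} = 3
G(8) = mex{3,2,1,3} = 0
G(9) = mex{0,3,2,0,0} = 1
G(10) = mex{1,0,3,1,1} = 2
G(11) = mex{2,1,0,2,2} = 3
G(12) = mex{3,2,1,3,3} = 0
G(13) = mex{0,3,2,0,0} = 1
G(14) = mex{1,0,3,1,1} = 2
G(n+4) = G(n) holds for n = 0,…,8 (a full window of length max(S) = 9), so the sequence is purely periodic with period 4.

4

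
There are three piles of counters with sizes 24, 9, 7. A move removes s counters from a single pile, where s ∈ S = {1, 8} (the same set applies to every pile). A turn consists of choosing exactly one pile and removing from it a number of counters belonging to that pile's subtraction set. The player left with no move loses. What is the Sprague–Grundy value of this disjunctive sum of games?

1

All piles use S = {1, 8}:
G(0) = 0
G(1) = mex{0} = 1
G(2) = mex{1} = 0
G(3) = mex{0} = 1
G(4) = mex{1} = 0
G(5) = mex{0} = 1
G(6) = mex{1} = 0
G(7) = mex{0} = 1
G(8) = mex{1,0} = 2
G(9) = mex{2,1} = 0
G(10) = mex{0,0} = 1
G(11) = mex{1,1} = 0
G(12) = mex{0,0} = 1
G(13) = mex{1,1} = 0
G(14) = mex{0,0} = 1
G(15) = mex{1,1} = 0
G(16) = mex{0,2} = 1
G(17) = mex{1,0} = 2
G(18) = mex{2,1} = 0
G(19) = mex{0,0} = 1
G(20) = mex{1,1} = 0
G(21) = mex{0,0} = 1
G(22) = mex{1,1} = 0
G(23) = mex{0,0} = 1
G(24) = mex{1,1} = 0
Pile A: G(24) = 0.
Pile B: G(9) = 0.
Pile C: G(7) = 1.
Combined Grundy value = 0 ⊕ 0 ⊕ 1 = 1.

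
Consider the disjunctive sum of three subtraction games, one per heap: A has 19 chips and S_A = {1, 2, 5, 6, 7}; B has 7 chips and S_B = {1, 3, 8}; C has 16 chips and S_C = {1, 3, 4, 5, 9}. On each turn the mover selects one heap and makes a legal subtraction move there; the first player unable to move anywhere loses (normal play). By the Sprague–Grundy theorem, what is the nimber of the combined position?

4

Heap A, S = {1, 2, 5, 6, 7}:
n :  0  1  2  3  4  5  6  7  8  9 10 11 12 13 14 15 16 17 18 19
G :  0  1  2  0  1  2  3  4  5  3  4  0  1  2  0  1  2  3  4  5
G_A(19) = 5.
Heap B, S = {1, 3, 8}:
n : 0 1 2 3 4 5 6 7
G : 0 1 0 1 0 1 0 1
G_B(7) = 1.
Heap C, S = {1, 3, 4, 5, 9}:
G(0) = 0
G(1) = mex{0} = 1
G(2) = mex{1} = 0
G(3) = mex{0,0} = 1
G(4) = mex{1,1,0} = 2
G(5) = mex{2,0,1,0} = 3
G(6) = mex{3,1,0,1} = 2
G(7) = mex{2,2,1,0} = 3
G(8) = mex{3,3,2,1} = 0
G(9) = mex{0,2,3,2,0} = 1
G(10) = mex{1,3,2,3,1} = 0
G(11) = mex{0,0,3,2,0} = 1
G(12) = mex{1,1,0,3,1} = 2
G(13) = mex{2,0,1,0,2} = 3
G(14) = mex{3,1,0,1,3} = 2
G(15) = mex{2,2,1,0,2} = 3
G(16) = mex{3,3,2,1,3} = 0
G_C(16) = 0.
Combined Grundy value = 5 ⊕ 1 ⊕ 0 = 4.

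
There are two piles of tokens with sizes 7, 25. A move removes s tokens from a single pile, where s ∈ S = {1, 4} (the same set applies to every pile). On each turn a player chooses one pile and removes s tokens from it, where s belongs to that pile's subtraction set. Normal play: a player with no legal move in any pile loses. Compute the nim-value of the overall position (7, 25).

0

All piles use S = {1, 4}:
n :  0  1  2  3  4  5  6  7  8  9 10 11 12 13 14 15 16 17 18 19 20 21 22 23 24 25
G :  0  1  0  1  2  0  1  0  1  2  0  1  0  1  2  0  1  0  1  2  0  1  0  1  2  0
Pile A: G(7) = 0.
Pile B: G(25) = 0.
Combined Grundy value = 0 ⊕ 0 = 0.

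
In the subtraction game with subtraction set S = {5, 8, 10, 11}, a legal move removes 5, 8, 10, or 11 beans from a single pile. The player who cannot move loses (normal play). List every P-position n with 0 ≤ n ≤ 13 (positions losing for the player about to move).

G(0) = 0
G(1) = mex{} = 0
G(2) = mex{} = 0
G(3) = mex{} = 0
G(4) = mex{} = 0
G(5) = mex{0} = 1
G(6) = mex{0} = 1
G(7) = mex{0} = 1
G(8) = mex{0,0} = 1
G(9) = mex{0,0} = 1
G(10) = mex{1,0,0} = 2
G(11) = mex{1,0,0,0} = 2
G(12) = mex{1,0,0,0} = 2
G(13) = mex{1,1,0,0} = 2
P-positions are exactly the n with G(n) = 0.

0, 1, 2, 3, 4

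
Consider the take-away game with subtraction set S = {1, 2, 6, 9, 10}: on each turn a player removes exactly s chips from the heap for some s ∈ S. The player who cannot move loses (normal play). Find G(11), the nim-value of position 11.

n :  0  1  2  3  4  5  6  7  8  9 10 11
G :  0  1  2  0  1  2  3  0  1  2  3  0

0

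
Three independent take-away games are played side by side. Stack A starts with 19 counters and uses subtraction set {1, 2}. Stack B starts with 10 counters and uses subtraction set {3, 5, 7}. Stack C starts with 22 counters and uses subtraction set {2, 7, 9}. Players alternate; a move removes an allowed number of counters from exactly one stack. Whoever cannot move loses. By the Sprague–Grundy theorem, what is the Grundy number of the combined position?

Stack A, S = {1, 2}:
n :  0  1  2  3  4  5  6  7  8  9 10 11 12 13 14 15 16 17 18 19
G :  0  1  2  0  1  2  0  1  2  0  1  2  0  1  2  0  1  2  0  1
G_A(19) = 1.
Stack B, S = {3, 5, 7}:
n :  0  1  2  3  4  5  6  7  8  9 10
G :  0  0  0  1  1  1  2  2  2  3  0
G_B(10) = 0.
Stack C, S = {2, 7, 9}:
n :  0  1  2  3  4  5  6  7  8  9 10 11 12 13 14 15 16 17 18 19 20 21 22
G :  0  0  1  1  0  0  1  1  2  2  3  3  2  2  3  0  0  1  1  0  0  1  1
G_C(22) = 1.
Combined Grundy value = 1 ⊕ 0 ⊕ 1 = 0.

0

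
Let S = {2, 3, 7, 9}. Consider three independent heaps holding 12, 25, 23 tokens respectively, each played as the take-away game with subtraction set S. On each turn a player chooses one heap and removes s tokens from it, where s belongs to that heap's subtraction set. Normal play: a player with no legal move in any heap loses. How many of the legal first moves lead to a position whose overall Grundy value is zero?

All heaps use S = {2, 3, 7, 9}:
G(0) = 0
G(1) = mex{} = 0
G(2) = mex{0} = 1
G(3) = mex{0,0} = 1
G(4) = mex{1,0} = 2
G(5) = mex{1,1} = 0
G(6) = mex{2,1} = 0
G(7) = mex{0,2,0} = 1
G(8) = mex{0,0,0} = 1
G(9) = mex{1,0,1,0} = 2
G(10) = mex{1,1,1,0} = 2
G(11) = mex{2,1,2,1} = 0
G(12) = mex{2,2,0,1} = 3
G(13) = mex{0,2,0,2} = 1
G(14) = mex{3,0,1,0} = 2
G(15) = mex{1,3,1,0} = 2
G(16) = mex{2,1,2,1} = 0
G(17) = mex{2,2,2,1} = 0
G(18) = mex{0,2,0,2} = 1
G(19) = mex{0,0,3,2} = 1
G(20) = mex{1,0,1,0} = 2
G(21) = mex{1,1,2,3} = 0
G(22) = mex{2,1,2,1} = 0
G(23) = mex{0,2,0,2} = 1
G(24) = mex{0,0,0,2} = 1
G(25) = mex{1,0,1,0} = 2
Heap A: G(12) = 3.
Heap B: G(25) = 2.
Heap C: G(23) = 1.
Combined Grundy value = 3 ⊕ 2 ⊕ 1 = 0.
A winning move leaves total XOR = 0, i.e. changes one component's Grundy value g to g ⊕ X where X is the current total.
Heap A: target g' = 3⊕0 = 3, but every legal move changes the Grundy value (mex property), so 0 moves.
Heap B: target g' = 2⊕0 = 2, but every legal move changes the Grundy value (mex property), so 0 moves.
Heap C: target g' = 1⊕0 = 1, but every legal move changes the Grundy value (mex property), so 0 moves.

0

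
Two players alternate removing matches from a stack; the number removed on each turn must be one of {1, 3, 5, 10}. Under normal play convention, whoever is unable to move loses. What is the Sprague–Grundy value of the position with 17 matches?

G(0) = 0
G(1) = mex{0} = 1
G(2) = mex{1} = 0
G(3) = mex{0,0} = 1
G(4) = mex{1,1} = 0
G(5) = mex{0,0,0} = 1
G(6) = mex{1,1,1} = 0
G(7) = mex{0,0,0} = 1
G(8) = mex{1,1,1} = 0
G(9) = mex{0,0,0} = 1
G(10) = mex{1,1,1,0} = 2
G(11) = mex{2,0,0,1} = 3
G(12) = mex{3,1,1,0} = 2
G(13) = mex{2,2,0,1} = 3
G(14) = mex{3,3,1,0} = 2
G(15) = mex{2,2,2,1} = 0
G(16) = mex{0,3,3,0} = 1
G(17) = mex{1,2,2,1} = 0

0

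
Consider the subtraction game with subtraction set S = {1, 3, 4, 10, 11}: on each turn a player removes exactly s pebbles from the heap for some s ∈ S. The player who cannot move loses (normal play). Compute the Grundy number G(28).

0

n :  0  1  2  3  4  5  6  7  8  9 10 11 12 13 14 15 16 17 18 19 20 21 22 23 24 25 26 27 28
G :  0  1  0  1  2  3  2  0  1  0  1  2  3  2  0  1  0  1  2  3  2  0  1  0  1  2  3  2  0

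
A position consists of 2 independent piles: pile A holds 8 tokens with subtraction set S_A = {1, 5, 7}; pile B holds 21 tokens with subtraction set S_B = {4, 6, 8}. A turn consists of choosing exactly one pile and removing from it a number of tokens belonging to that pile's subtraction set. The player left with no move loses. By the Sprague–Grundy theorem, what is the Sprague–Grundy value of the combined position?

2

Pile A, S = {1, 5, 7}:
G(0) = 0
G(1) = mex{0} = 1
G(2) = mex{1} = 0
G(3) = mex{0} = 1
G(4) = mex{1} = 0
G(5) = mex{0,0} = 1
G(6) = mex{1,1} = 0
G(7) = mex{0,0,0} = 1
G(8) = mex{1,1,1} = 0
G_A(8) = 0.
Pile B, S = {4, 6, 8}:
n :  0  1  2  3  4  5  6  7  8  9 10 11 12 13 14 15 16 17 18 19 20 21
G :  0  0  0  0  1  1  1  1  2  2  2  2  0  0  0  0  1  1  1  1  2  2
G_B(21) = 2.
Combined Grundy value = 0 ⊕ 2 = 2.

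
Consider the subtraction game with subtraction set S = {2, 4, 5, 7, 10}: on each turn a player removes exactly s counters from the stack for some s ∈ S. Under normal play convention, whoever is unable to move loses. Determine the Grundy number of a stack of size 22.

2

n :  0  1  2  3  4  5  6  7  8  9 10 11 12 13 14 15 16 17 18 19 20 21 22
G :  0  0  1  1  2  2  3  3  4  0  5  1  0  2  1  0  2  1  0  2  1  0  2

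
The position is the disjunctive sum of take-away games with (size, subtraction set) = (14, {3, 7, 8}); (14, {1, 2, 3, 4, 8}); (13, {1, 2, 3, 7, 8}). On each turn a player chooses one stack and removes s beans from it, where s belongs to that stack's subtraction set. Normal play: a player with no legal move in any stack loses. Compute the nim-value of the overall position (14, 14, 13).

Stack A, S = {3, 7, 8}:
G(0) = 0
G(1) = mex{} = 0
G(2) = mex{} = 0
G(3) = mex{0} = 1
G(4) = mex{0} = 1
G(5) = mex{0} = 1
G(6) = mex{1} = 0
G(7) = mex{1,0} = 2
G(8) = mex{1,0,0} = 2
G(9) = mex{0,0,0} = 1
G(10) = mex{2,1,0} = 3
G(11) = mex{2,1,1} = 0
G(12) = mex{1,1,1} = 0
G(13) = mex{3,0,1} = 2
G(14) = mex{0,2,0} = 1
G_A(14) = 1.
Stack B, S = {1, 2, 3, 4, 8}:
G(0) = 0
G(1) = mex{0} = 1
G(2) = mex{1,0} = 2
G(3) = mex{2,1,0} = 3
G(4) = mex{3,2,1,0} = 4
G(5) = mex{4,3,2,1} = 0
G(6) = mex{0,4,3,2} = 1
G(7) = mex{1,0,4,3} = 2
G(8) = mex{2,1,0,4,0} = 3
G(9) = mex{3,2,1,0,1} = 4
G(10) = mex{4,3,2,1,2} = 0
G(11) = mex{0,4,3,2,3} = 1
G(12) = mex{1,0,4,3,4} = 2
G(13) = mex{2,1,0,4,0} = 3
G(14) = mex{3,2,1,0,1} = 4
G_B(14) = 4.
Stack C, S = {1, 2, 3, 7, 8}:
G(0) = 0
G(1) = mex{0} = 1
G(2) = mex{1,0} = 2
G(3) = mex{2,1,0} = 3
G(4) = mex{3,2,1} = 0
G(5) = mex{0,3,2} = 1
G(6) = mex{1,0,3} = 2
G(7) = mex{2,1,0,0} = 3
G(8) = mex{3,2,1,1,0} = 4
G(9) = mex{4,3,2,2,1} = 0
G(10) = mex{0,4,3,3,2} = 1
G(11) = mex{1,0,4,0,3} = 2
G(12) = mex{2,1,0,1,0} = 3
G(13) = mex{3,2,1,2,1} = 0
G_C(13) = 0.
Combined Grundy value = 1 ⊕ 4 ⊕ 0 = 5.

5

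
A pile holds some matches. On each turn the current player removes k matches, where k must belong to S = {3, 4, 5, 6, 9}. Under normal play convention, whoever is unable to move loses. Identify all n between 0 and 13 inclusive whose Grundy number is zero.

0, 1, 2, 12, 13

n :  0  1  2  3  4  5  6  7  8  9 10 11 12 13
G :  0  0  0  1  1  1  2  2  2  3  3  3  0  0
P-positions are exactly the n with G(n) = 0.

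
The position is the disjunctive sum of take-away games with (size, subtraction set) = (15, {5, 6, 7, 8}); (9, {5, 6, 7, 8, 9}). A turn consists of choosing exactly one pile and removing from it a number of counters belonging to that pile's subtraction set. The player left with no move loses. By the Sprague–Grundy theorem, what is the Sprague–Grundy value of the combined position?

Pile A, S = {5, 6, 7, 8}:
n :  0  1  2  3  4  5  6  7  8  9 10 11 12 13 14 15
G :  0  0  0  0  0  1  1  1  1  1  2  2  2  0  0  0
G_A(15) = 0.
Pile B, S = {5, 6, 7, 8, 9}:
G(0) = 0
G(1) = mex{} = 0
G(2) = mex{} = 0
G(3) = mex{} = 0
G(4) = mex{} = 0
G(5) = mex{0} = 1
G(6) = mex{0,0} = 1
G(7) = mex{0,0,0} = 1
G(8) = mex{0,0,0,0} = 1
G(9) = mex{0,0,0,0,0} = 1
G_B(9) = 1.
Combined Grundy value = 0 ⊕ 1 = 1.

1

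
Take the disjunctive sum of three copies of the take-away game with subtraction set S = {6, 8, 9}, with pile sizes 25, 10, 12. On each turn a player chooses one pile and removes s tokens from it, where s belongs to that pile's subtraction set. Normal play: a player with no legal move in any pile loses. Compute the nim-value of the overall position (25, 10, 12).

2

All piles use S = {6, 8, 9}:
n :  0  1  2  3  4  5  6  7  8  9 10 11 12 13 14 15 16 17 18 19 20 21 22 23 24 25
G :  0  0  0  0  0  0  1  1  1  1  1  1  2  2  2  0  0  0  0  0  0  1  1  1  1  1
Pile A: G(25) = 1.
Pile B: G(10) = 1.
Pile C: G(12) = 2.
Combined Grundy value = 1 ⊕ 1 ⊕ 2 = 2.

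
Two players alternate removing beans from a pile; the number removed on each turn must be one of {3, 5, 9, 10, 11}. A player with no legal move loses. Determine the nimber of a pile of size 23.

3

n :  0  1  2  3  4  5  6  7  8  9 10 11 12 13 14 15 16 17 18 19 20 21 22 23
G :  0  0  0  1  1  1  2  2  0  3  3  1  4  2  0  0  0  1  1  1  2  2  0  3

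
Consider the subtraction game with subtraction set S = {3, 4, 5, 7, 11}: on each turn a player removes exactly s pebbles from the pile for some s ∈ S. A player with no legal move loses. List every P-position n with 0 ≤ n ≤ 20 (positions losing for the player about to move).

0, 1, 2, 10, 16, 18

G(0) = 0
G(1) = mex{} = 0
G(2) = mex{} = 0
G(3) = mex{0} = 1
G(4) = mex{0,0} = 1
G(5) = mex{0,0,0} = 1
G(6) = mex{1,0,0} = 2
G(7) = mex{1,1,0,0} = 2
G(8) = mex{1,1,1,0} = 2
G(9) = mex{2,1,1,0} = 3
G(10) = mex{2,2,1,1} = 0
G(11) = mex{2,2,2,1,0} = 3
G(12) = mex{3,2,2,1,0} = 4
G(13) = mex{0,3,2,2,0} = 1
G(14) = mex{3,0,3,2,1} = 4
G(15) = mex{4,3,0,2,1} = 5
G(16) = mex{1,4,3,3,1} = 0
G(17) = mex{4,1,4,0,2} = 3
G(18) = mex{5,4,1,3,2} = 0
G(19) = mex{0,5,4,4,2} = 1
G(20) = mex{3,0,5,1,3} = 2
P-positions are exactly the n with G(n) = 0.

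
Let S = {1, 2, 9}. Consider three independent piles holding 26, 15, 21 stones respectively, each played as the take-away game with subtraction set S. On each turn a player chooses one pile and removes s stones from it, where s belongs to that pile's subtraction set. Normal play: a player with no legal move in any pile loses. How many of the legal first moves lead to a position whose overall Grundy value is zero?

2

All piles use S = {1, 2, 9}:
G(0) = 0
G(1) = mex{0} = 1
G(2) = mex{1,0} = 2
G(3) = mex{2,1} = 0
G(4) = mex{0,2} = 1
G(5) = mex{1,0} = 2
G(6) = mex{2,1} = 0
G(7) = mex{0,2} = 1
G(8) = mex{1,0} = 2
G(9) = mex{2,1,0} = 3
G(10) = mex{3,2,1} = 0
G(11) = mex{0,3,2} = 1
G(12) = mex{1,0,0} = 2
G(13) = mex{2,1,1} = 0
G(14) = mex{0,2,2} = 1
G(15) = mex{1,0,0} = 2
G(16) = mex{2,1,1} = 0
G(17) = mex{0,2,2} = 1
G(18) = mex{1,0,3} = 2
G(19) = mex{2,1,0} = 3
G(20) = mex{3,2,1} = 0
G(21) = mex{0,3,2} = 1
G(22) = mex{1,0,0} = 2
G(23) = mex{2,1,1} = 0
G(24) = mex{0,2,2} = 1
G(25) = mex{1,0,0} = 2
G(26) = mex{2,1,1} = 0
Pile A: G(26) = 0.
Pile B: G(15) = 2.
Pile C: G(21) = 1.
Combined Grundy value = 0 ⊕ 2 ⊕ 1 = 3.
A winning move leaves total XOR = 0, i.e. changes one component's Grundy value g to g ⊕ X where X is the current total.
Pile A: need g' = 0⊕3 = 3. Options: 26−1→G=2, 26−2→G=1, 26−9→G=1. Hits: 0.
Pile B: need g' = 2⊕3 = 1. Options: 15−1→G=1, 15−2→G=0, 15−9→G=0. Hits: 1.
Pile C: need g' = 1⊕3 = 2. Options: 21−1→G=0, 21−2→G=3, 21−9→G=2. Hits: 1.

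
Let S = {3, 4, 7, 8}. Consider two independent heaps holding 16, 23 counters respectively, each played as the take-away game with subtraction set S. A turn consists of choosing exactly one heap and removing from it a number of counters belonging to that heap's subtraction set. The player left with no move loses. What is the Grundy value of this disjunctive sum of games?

All heaps use S = {3, 4, 7, 8}:
G(0) = 0
G(1) = mex{} = 0
G(2) = mex{} = 0
G(3) = mex{0} = 1
G(4) = mex{0,0} = 1
G(5) = mex{0,0} = 1
G(6) = mex{1,0} = 2
G(7) = mex{1,1,0} = 2
G(8) = mex{1,1,0,0} = 2
G(9) = mex{2,1,0,0} = 3
G(10) = mex{2,2,1,0} = 3
G(11) = mex{2,2,1,1} = 0
G(12) = mex{3,2,1,1} = 0
G(13) = mex{3,3,2,1} = 0
G(14) = mex{0,3,2,2} = 1
G(15) = mex{0,0,2,2} = 1
G(16) = mex{0,0,3,2} = 1
G(17) = mex{1,0,3,3} = 2
G(18) = mex{1,1,0,3} = 2
G(19) = mex{1,1,0,0} = 2
G(20) = mex{2,1,0,0} = 3
G(21) = mex{2,2,1,0} = 3
G(22) = mex{2,2,1,1} = 0
G(23) = mex{3,2,1,1} = 0
Heap A: G(16) = 1.
Heap B: G(23) = 0.
Combined Grundy value = 1 ⊕ 0 = 1.

1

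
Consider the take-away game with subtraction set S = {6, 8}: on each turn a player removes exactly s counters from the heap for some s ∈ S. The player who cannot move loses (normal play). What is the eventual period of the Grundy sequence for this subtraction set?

14

G(0) = 0
G(1) = mex{} = 0
G(2) = mex{} = 0
G(3) = mex{} = 0
G(4) = mex{} = 0
G(5) = mex{} = 0
G(6) = mex{0} = 1
G(7) = mex{0} = 1
G(8) = mex{0,0} = 1
G(9) = mex{0,0} = 1
G(10) = mex{0,0} = 1
G(11) = mex{0,0} = 1
G(12) = mex{1,0} = 2
G(13) = mex{1,0} = 2
G(14) = mex{1,1} = 0
G(15) = mex{1,1} = 0
G(16) = mex{1,1} = 0
G(17) = mex{1,1} = 0
G(18) = mex{2,1} = 0
G(19) = mex{2,1} = 0
G(20) = mex{0,2} = 1
G(21) = mex{0,2} = 1
G(22) = mex{0,0} = 1
G(23) = mex{0,0} = 1
G(24) = mex{0,0} = 1
G(25) = mex{0,0} = 1
G(26) = mex{1,0} = 2
G(27) = mex{1,0} = 2
G(28) = mex{1,1} = 0
G(29) = mex{1,1} = 0
G(n+14) = G(n) holds for n = 0,…,7 (a full window of length max(S) = 8), so the sequence is purely periodic with period 14.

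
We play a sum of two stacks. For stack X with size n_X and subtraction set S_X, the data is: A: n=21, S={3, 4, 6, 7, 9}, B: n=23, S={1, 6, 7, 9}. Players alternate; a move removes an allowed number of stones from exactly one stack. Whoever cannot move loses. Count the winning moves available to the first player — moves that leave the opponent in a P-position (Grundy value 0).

Stack A, S = {3, 4, 6, 7, 9}:
n :  0  1  2  3  4  5  6  7  8  9 10 11 12 13 14 15 16 17 18 19 20 21
G :  0  0  0  1  1  1  2  2  2  3  3  3  0  0  0  1  1  1  2  2  2  3
G_A(21) = 3.
Stack B, S = {1, 6, 7, 9}:
n :  0  1  2  3  4  5  6  7  8  9 10 11 12 13 14 15 16 17 18 19 20 21 22 23
G :  0  1  0  1  0  1  2  3  2  3  2  3  0  1  0  1  0  1  2  3  2  3  2  3
G_B(23) = 3.
Combined Grundy value = 3 ⊕ 3 = 0.
A winning move leaves total XOR = 0, i.e. changes one component's Grundy value g to g ⊕ X where X is the current total.
Stack A: target g' = 3⊕0 = 3, but every legal move changes the Grundy value (mex property), so 0 moves.
Stack B: target g' = 3⊕0 = 3, but every legal move changes the Grundy value (mex property), so 0 moves.

0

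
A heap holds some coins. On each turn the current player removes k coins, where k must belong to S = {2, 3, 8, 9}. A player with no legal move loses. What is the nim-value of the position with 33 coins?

0

G(0) = 0
G(1) = mex{} = 0
G(2) = mex{0} = 1
G(3) = mex{0,0} = 1
G(4) = mex{1,0} = 2
G(5) = mex{1,1} = 0
G(6) = mex{2,1} = 0
G(7) = mex{0,2} = 1
G(8) = mex{0,0,0} = 1
G(9) = mex{1,0,0,0} = 2
G(10) = mex{1,1,1,0} = 2
G(11) = mex{2,1,1,1} = 0
G(12) = mex{2,2,2,1} = 0
G(13) = mex{0,2,0,2} = 1
G(14) = mex{0,0,0,0} = 1
G(15) = mex{1,0,1,0} = 2
G(16) = mex{1,1,1,1} = 0
G(17) = mex{2,1,2,1} = 0
G(18) = mex{0,2,2,2} = 1
G(19) = mex{0,0,0,2} = 1
G(20) = mex{1,0,0,0} = 2
G(21) = mex{1,1,1,0} = 2
G(22) = mex{2,1,1,1} = 0
G(23) = mex{2,2,2,1} = 0
G(24) = mex{0,2,0,2} = 1
G(25) = mex{0,0,0,0} = 1
G(26) = mex{1,0,1,0} = 2
G(27) = mex{1,1,1,1} = 0
G(28) = mex{2,1,2,1} = 0
G(29) = mex{0,2,2,2} = 1
G(30) = mex{0,0,0,2} = 1
G(31) = mex{1,0,0,0} = 2
G(32) = mex{1,1,1,0} = 2
G(33) = mex{2,1,1,1} = 0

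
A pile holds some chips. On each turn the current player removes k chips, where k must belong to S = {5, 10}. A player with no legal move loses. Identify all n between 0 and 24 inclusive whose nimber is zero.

G(0) = 0
G(1) = mex{} = 0
G(2) = mex{} = 0
G(3) = mex{} = 0
G(4) = mex{} = 0
G(5) = mex{0} = 1
G(6) = mex{0} = 1
G(7) = mex{0} = 1
G(8) = mex{0} = 1
G(9) = mex{0} = 1
G(10) = mex{1,0} = 2
G(11) = mex{1,0} = 2
G(12) = mex{1,0} = 2
G(13) = mex{1,0} = 2
G(14) = mex{1,0} = 2
G(15) = mex{2,1} = 0
G(16) = mex{2,1} = 0
G(17) = mex{2,1} = 0
G(18) = mex{2,1} = 0
G(19) = mex{2,1} = 0
G(20) = mex{0,2} = 1
G(21) = mex{0,2} = 1
G(22) = mex{0,2} = 1
G(23) = mex{0,2} = 1
G(24) = mex{0,2} = 1
P-positions are exactly the n with G(n) = 0.

0, 1, 2, 3, 4, 15, 16, 17, 18, 19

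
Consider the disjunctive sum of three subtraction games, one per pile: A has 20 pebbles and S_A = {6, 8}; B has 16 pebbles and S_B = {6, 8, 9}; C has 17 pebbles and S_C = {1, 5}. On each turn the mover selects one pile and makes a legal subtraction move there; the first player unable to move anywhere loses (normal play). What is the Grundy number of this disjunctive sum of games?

0

Pile A, S = {6, 8}:
G(0) = 0
G(1) = mex{} = 0
G(2) = mex{} = 0
G(3) = mex{} = 0
G(4) = mex{} = 0
G(5) = mex{} = 0
G(6) = mex{0} = 1
G(7) = mex{0} = 1
G(8) = mex{0,0} = 1
G(9) = mex{0,0} = 1
G(10) = mex{0,0} = 1
G(11) = mex{0,0} = 1
G(12) = mex{1,0} = 2
G(13) = mex{1,0} = 2
G(14) = mex{1,1} = 0
G(15) = mex{1,1} = 0
G(16) = mex{1,1} = 0
G(17) = mex{1,1} = 0
G(18) = mex{2,1} = 0
G(19) = mex{2,1} = 0
G(20) = mex{0,2} = 1
G_A(20) = 1.
Pile B, S = {6, 8, 9}:
n :  0  1  2  3  4  5  6  7  8  9 10 11 12 13 14 15 16
G :  0  0  0  0  0  0  1  1  1  1  1  1  2  2  2  0  0
G_B(16) = 0.
Pile C, S = {1, 5}:
n :  0  1  2  3  4  5  6  7  8  9 10 11 12 13 14 15 16 17
G :  0  1  0  1  0  1  0  1  0  1  0  1  0  1  0  1  0  1
G_C(17) = 1.
Combined Grundy value = 1 ⊕ 0 ⊕ 1 = 0.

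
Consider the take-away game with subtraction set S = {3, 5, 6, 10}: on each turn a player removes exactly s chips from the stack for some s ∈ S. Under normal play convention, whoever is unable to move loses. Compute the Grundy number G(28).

1

G(0) = 0
G(1) = mex{} = 0
G(2) = mex{} = 0
G(3) = mex{0} = 1
G(4) = mex{0} = 1
G(5) = mex{0,0} = 1
G(6) = mex{1,0,0} = 2
G(7) = mex{1,0,0} = 2
G(8) = mex{1,1,0} = 2
G(9) = mex{2,1,1} = 0
G(10) = mex{2,1,1,0} = 3
G(11) = mex{2,2,1,0} = 3
G(12) = mex{0,2,2,0} = 1
G(13) = mex{3,2,2,1} = 0
G(14) = mex{3,0,2,1} = 4
G(15) = mex{1,3,0,1} = 2
G(16) = mex{0,3,3,2} = 1
G(17) = mex{4,1,3,2} = 0
G(18) = mex{2,0,1,2} = 3
G(19) = mex{1,4,0,0} = 2
G(20) = mex{0,2,4,3} = 1
G(21) = mex{3,1,2,3} = 0
G(22) = mex{2,0,1,1} = 3
G(23) = mex{1,3,0,0} = 2
G(24) = mex{0,2,3,4} = 1
G(25) = mex{3,1,2,2} = 0
G(26) = mex{2,0,1,1} = 3
G(27) = mex{1,3,0,0} = 2
G(28) = mex{0,2,3,3} = 1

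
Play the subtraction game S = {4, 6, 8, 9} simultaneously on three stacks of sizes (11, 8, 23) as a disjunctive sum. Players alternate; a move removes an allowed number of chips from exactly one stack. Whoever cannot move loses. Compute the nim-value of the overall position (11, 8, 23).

All stacks use S = {4, 6, 8, 9}:
G(0) = 0
G(1) = mex{} = 0
G(2) = mex{} = 0
G(3) = mex{} = 0
G(4) = mex{0} = 1
G(5) = mex{0} = 1
G(6) = mex{0,0} = 1
G(7) = mex{0,0} = 1
G(8) = mex{1,0,0} = 2
G(9) = mex{1,0,0,0} = 2
G(10) = mex{1,1,0,0} = 2
G(11) = mex{1,1,0,0} = 2
G(12) = mex{2,1,1,0} = 3
G(13) = mex{2,1,1,1} = 0
G(14) = mex{2,2,1,1} = 0
G(15) = mex{2,2,1,1} = 0
G(16) = mex{3,2,2,1} = 0
G(17) = mex{0,2,2,2} = 1
G(18) = mex{0,3,2,2} = 1
G(19) = mex{0,0,2,2} = 1
G(20) = mex{0,0,3,2} = 1
G(21) = mex{1,0,0,3} = 2
G(22) = mex{1,0,0,0} = 2
G(23) = mex{1,1,0,0} = 2
Stack A: G(11) = 2.
Stack B: G(8) = 2.
Stack C: G(23) = 2.
Combined Grundy value = 2 ⊕ 2 ⊕ 2 = 2.

2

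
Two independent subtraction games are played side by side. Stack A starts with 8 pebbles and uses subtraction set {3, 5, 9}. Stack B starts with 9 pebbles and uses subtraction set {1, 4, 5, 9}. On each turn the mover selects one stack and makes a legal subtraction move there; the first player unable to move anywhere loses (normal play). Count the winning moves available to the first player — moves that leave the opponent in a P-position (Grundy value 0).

Stack A, S = {3, 5, 9}:
G(0) = 0
G(1) = mex{} = 0
G(2) = mex{} = 0
G(3) = mex{0} = 1
G(4) = mex{0} = 1
G(5) = mex{0,0} = 1
G(6) = mex{1,0} = 2
G(7) = mex{1,0} = 2
G(8) = mex{1,1} = 0
G_A(8) = 0.
Stack B, S = {1, 4, 5, 9}:
n : 0 1 2 3 4 5 6 7 8 9
G : 0 1 0 1 2 3 2 3 0 1
G_B(9) = 1.
Combined Grundy value = 0 ⊕ 1 = 1.
A winning move leaves total XOR = 0, i.e. changes one component's Grundy value g to g ⊕ X where X is the current total.
Stack A: need g' = 0⊕1 = 1. Options: 8−3→G=1, 8−5→G=1. Hits: 2.
Stack B: need g' = 1⊕1 = 0. Options: 9−1→G=0, 9−4→G=3, 9−5→G=2, 9−9→G=0. Hits: 2.

4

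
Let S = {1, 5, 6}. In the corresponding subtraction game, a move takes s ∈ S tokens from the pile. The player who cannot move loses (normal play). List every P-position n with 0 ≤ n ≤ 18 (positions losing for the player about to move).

0, 2, 4, 11, 13, 15

G(0) = 0
G(1) = mex{0} = 1
G(2) = mex{1} = 0
G(3) = mex{0} = 1
G(4) = mex{1} = 0
G(5) = mex{0,0} = 1
G(6) = mex{1,1,0} = 2
G(7) = mex{2,0,1} = 3
G(8) = mex{3,1,0} = 2
G(9) = mex{2,0,1} = 3
G(10) = mex{3,1,0} = 2
G(11) = mex{2,2,1} = 0
G(12) = mex{0,3,2} = 1
G(13) = mex{1,2,3} = 0
G(14) = mex{0,3,2} = 1
G(15) = mex{1,2,3} = 0
G(16) = mex{0,0,2} = 1
G(17) = mex{1,1,0} = 2
G(18) = mex{2,0,1} = 3
P-positions are exactly the n with G(n) = 0.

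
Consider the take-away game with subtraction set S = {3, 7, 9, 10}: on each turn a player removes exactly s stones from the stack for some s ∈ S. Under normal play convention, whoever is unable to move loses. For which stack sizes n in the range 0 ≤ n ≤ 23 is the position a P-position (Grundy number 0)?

0, 1, 2, 6, 14, 18, 19, 20

n :  0  1  2  3  4  5  6  7  8  9 10 11 12 13 14 15 16 17 18 19 20 21 22 23
G :  0  0  0  1  1  1  0  2  2  1  3  3  2  2  0  3  3  1  0  0  0  1  1  1
P-positions are exactly the n with G(n) = 0.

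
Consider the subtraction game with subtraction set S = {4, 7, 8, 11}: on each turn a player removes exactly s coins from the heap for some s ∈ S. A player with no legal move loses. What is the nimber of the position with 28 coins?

n :  0  1  2  3  4  5  6  7  8  9 10 11 12 13 14 15 16 17 18 19 20 21 22 23 24 25 26 27 28
G :  0  0  0  0  1  1  1  1  2  2  2  2  3  3  3  0  0  0  0  1  1  1  1  2  2  2  2  3  3

3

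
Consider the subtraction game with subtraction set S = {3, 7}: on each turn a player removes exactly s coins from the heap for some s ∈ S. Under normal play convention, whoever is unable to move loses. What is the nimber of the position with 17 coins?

2

n :  0  1  2  3  4  5  6  7  8  9 10 11 12 13 14 15 16 17
G :  0  0  0  1  1  1  0  2  2  1  0  0  0  1  1  1  0  2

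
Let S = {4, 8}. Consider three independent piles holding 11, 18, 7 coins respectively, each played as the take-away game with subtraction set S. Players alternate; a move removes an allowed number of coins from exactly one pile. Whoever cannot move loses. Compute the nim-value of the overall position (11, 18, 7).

2

All piles use S = {4, 8}:
G(0) = 0
G(1) = mex{} = 0
G(2) = mex{} = 0
G(3) = mex{} = 0
G(4) = mex{0} = 1
G(5) = mex{0} = 1
G(6) = mex{0} = 1
G(7) = mex{0} = 1
G(8) = mex{1,0} = 2
G(9) = mex{1,0} = 2
G(10) = mex{1,0} = 2
G(11) = mex{1,0} = 2
G(12) = mex{2,1} = 0
G(13) = mex{2,1} = 0
G(14) = mex{2,1} = 0
G(15) = mex{2,1} = 0
G(16) = mex{0,2} = 1
G(17) = mex{0,2} = 1
G(18) = mex{0,2} = 1
Pile A: G(11) = 2.
Pile B: G(18) = 1.
Pile C: G(7) = 1.
Combined Grundy value = 2 ⊕ 1 ⊕ 1 = 2.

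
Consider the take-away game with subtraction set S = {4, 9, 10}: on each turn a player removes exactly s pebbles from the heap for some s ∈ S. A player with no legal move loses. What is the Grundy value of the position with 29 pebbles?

0

n :  0  1  2  3  4  5  6  7  8  9 10 11 12 13 14 15 16 17 18 19 20 21 22 23 24 25 26 27 28 29
G :  0  0  0  0  1  1  1  1  0  2  2  2  1  3  0  0  0  2  1  1  1  0  0  2  2  1  1  0  0  0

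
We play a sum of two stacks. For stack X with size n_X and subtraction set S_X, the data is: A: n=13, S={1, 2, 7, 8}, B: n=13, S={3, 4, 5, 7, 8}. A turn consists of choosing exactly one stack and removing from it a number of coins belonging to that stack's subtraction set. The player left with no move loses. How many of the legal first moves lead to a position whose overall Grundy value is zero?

3

Stack A, S = {1, 2, 7, 8}:
G(0) = 0
G(1) = mex{0} = 1
G(2) = mex{1,0} = 2
G(3) = mex{2,1} = 0
G(4) = mex{0,2} = 1
G(5) = mex{1,0} = 2
G(6) = mex{2,1} = 0
G(7) = mex{0,2,0} = 1
G(8) = mex{1,0,1,0} = 2
G(9) = mex{2,1,2,1} = 0
G(10) = mex{0,2,0,2} = 1
G(11) = mex{1,0,1,0} = 2
G(12) = mex{2,1,2,1} = 0
G(13) = mex{0,2,0,2} = 1
G_A(13) = 1.
Stack B, S = {3, 4, 5, 7, 8}:
n :  0  1  2  3  4  5  6  7  8  9 10 11 12 13
G :  0  0  0  1  1  1  2  2  2  3  3  0  0  0
G_B(13) = 0.
Combined Grundy value = 1 ⊕ 0 = 1.
A winning move leaves total XOR = 0, i.e. changes one component's Grundy value g to g ⊕ X where X is the current total.
Stack A: need g' = 1⊕1 = 0. Options: 13−1→G=0, 13−2→G=2, 13−7→G=0, 13−8→G=2. Hits: 2.
Stack B: need g' = 0⊕1 = 1. Options: 13−3→G=3, 13−4→G=3, 13−5→G=2, 13−7→G=2, 13−8→G=1. Hits: 1.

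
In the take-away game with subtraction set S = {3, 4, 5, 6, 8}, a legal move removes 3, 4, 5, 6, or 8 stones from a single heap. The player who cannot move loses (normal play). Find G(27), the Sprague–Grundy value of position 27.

1

G(0) = 0
G(1) = mex{} = 0
G(2) = mex{} = 0
G(3) = mex{0} = 1
G(4) = mex{0,0} = 1
G(5) = mex{0,0,0} = 1
G(6) = mex{1,0,0,0} = 2
G(7) = mex{1,1,0,0} = 2
G(8) = mex{1,1,1,0,0} = 2
G(9) = mex{2,1,1,1,0} = 3
G(10) = mex{2,2,1,1,0} = 3
G(11) = mex{2,2,2,1,1} = 0
G(12) = mex{3,2,2,2,1} = 0
G(13) = mex{3,3,2,2,1} = 0
G(14) = mex{0,3,3,2,2} = 1
G(15) = mex{0,0,3,3,2} = 1
G(16) = mex{0,0,0,3,2} = 1
G(17) = mex{1,0,0,0,3} = 2
G(18) = mex{1,1,0,0,3} = 2
G(19) = mex{1,1,1,0,0} = 2
G(20) = mex{2,1,1,1,0} = 3
G(21) = mex{2,2,1,1,0} = 3
G(22) = mex{2,2,2,1,1} = 0
G(23) = mex{3,2,2,2,1} = 0
G(24) = mex{3,3,2,2,1} = 0
G(25) = mex{0,3,3,2,2} = 1
G(26) = mex{0,0,3,3,2} = 1
G(27) = mex{0,0,0,3,2} = 1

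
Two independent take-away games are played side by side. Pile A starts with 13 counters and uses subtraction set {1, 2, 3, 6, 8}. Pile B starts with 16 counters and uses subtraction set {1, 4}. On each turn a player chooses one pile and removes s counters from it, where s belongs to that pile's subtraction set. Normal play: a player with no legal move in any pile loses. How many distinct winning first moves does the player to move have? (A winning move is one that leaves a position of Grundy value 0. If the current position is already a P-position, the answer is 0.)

4

Pile A, S = {1, 2, 3, 6, 8}:
G(0) = 0
G(1) = mex{0} = 1
G(2) = mex{1,0} = 2
G(3) = mex{2,1,0} = 3
G(4) = mex{3,2,1} = 0
G(5) = mex{0,3,2} = 1
G(6) = mex{1,0,3,0} = 2
G(7) = mex{2,1,0,1} = 3
G(8) = mex{3,2,1,2,0} = 4
G(9) = mex{4,3,2,3,1} = 0
G(10) = mex{0,4,3,0,2} = 1
G(11) = mex{1,0,4,1,3} = 2
G(12) = mex{2,1,0,2,0} = 3
G(13) = mex{3,2,1,3,1} = 0
G_A(13) = 0.
Pile B, S = {1, 4}:
G(0) = 0
G(1) = mex{0} = 1
G(2) = mex{1} = 0
G(3) = mex{0} = 1
G(4) = mex{1,0} = 2
G(5) = mex{2,1} = 0
G(6) = mex{0,0} = 1
G(7) = mex{1,1} = 0
G(8) = mex{0,2} = 1
G(9) = mex{1,0} = 2
G(10) = mex{2,1} = 0
G(11) = mex{0,0} = 1
G(12) = mex{1,1} = 0
G(13) = mex{0,2} = 1
G(14) = mex{1,0} = 2
G(15) = mex{2,1} = 0
G(16) = mex{0,0} = 1
G_B(16) = 1.
Combined Grundy value = 0 ⊕ 1 = 1.
A winning move leaves total XOR = 0, i.e. changes one component's Grundy value g to g ⊕ X where X is the current total.
Pile A: need g' = 0⊕1 = 1. Options: 13−1→G=3, 13−2→G=2, 13−3→G=1, 13−6→G=3, 13−8→G=1. Hits: 2.
Pile B: need g' = 1⊕1 = 0. Options: 16−1→G=0, 16−4→G=0. Hits: 2.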